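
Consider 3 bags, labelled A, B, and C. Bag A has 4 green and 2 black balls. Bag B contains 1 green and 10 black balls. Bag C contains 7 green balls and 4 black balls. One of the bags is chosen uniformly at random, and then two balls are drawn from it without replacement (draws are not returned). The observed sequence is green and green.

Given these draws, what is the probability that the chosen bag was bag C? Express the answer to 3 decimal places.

0.488

The likelihood of the observed sequence under each hypothesis: P(data | bag A) = (4/6)(3/5) = 2/5; P(data | bag B) = (1/11)(0/10) = 0; P(data | bag C) = (7/11)(6/10) = 21/55.
Multiplying each by its prior: 1/3 · 2/5 = 2/15, 1/3 · 0 = 0, 1/3 · 21/55 = 7/55; these sum to 43/165.
Hence P(bag C | data) = (7/55) / (43/165) = 21/43.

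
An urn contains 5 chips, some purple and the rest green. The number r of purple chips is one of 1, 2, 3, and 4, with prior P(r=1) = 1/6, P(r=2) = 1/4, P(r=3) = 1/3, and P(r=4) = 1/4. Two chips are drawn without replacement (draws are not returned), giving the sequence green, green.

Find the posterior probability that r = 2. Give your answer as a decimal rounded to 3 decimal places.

Under each hypothesis, the probability of the observed sequence is: P(data | r = 1) = (4/5)(3/4) = 3/5; P(data | r = 2) = (3/5)(2/4) = 3/10; P(data | r = 3) = (2/5)(1/4) = 1/10; P(data | r = 4) = (1/5)(0/4) = 0.
The prior-weighted likelihoods are 1/6 · 3/5 = 1/10, 1/4 · 3/10 = 3/40, 1/3 · 1/10 = 1/30, 1/4 · 0 = 0; summing to 5/24.
By Bayes' rule, P(r = 2 | data) = (3/40) / (5/24) = 9/25.

0.360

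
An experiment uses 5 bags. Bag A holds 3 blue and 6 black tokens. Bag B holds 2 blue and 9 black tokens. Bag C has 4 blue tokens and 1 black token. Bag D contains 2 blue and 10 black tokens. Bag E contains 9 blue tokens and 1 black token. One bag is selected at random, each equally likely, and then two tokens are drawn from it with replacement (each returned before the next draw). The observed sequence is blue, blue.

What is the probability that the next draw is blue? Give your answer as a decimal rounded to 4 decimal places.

The likelihood of the observed sequence under each hypothesis: P(data | bag A) = (3/9)(3/9) = 0.11111; P(data | bag B) = (2/11)(2/11) = 0.033058; P(data | bag C) = (4/5)(4/5) = 0.64; P(data | bag D) = (2/12)(2/12) = 0.027778; P(data | bag E) = (9/10)(9/10) = 0.81.
Multiplying each by its prior: 1/5 · 0.11111 = 0.022222, 1/5 · 0.033058 = 0.0066116, 1/5 · 0.64 = 0.128, 1/5 · 0.027778 = 0.0055556, 1/5 · 0.81 = 0.162; with total 0.32439.
The posterior is then P(bag A | data) = 0.068505, P(bag B | data) = 0.020382, P(bag C | data) = 0.39459, P(bag D | data) = 0.017126, P(bag E | data) = 0.4994.
The predictive probability is P(blue next | data) = (1/3)(0.068505) + (2/11)(0.020382) + (4/5)(0.39459) + (1/6)(0.017126) + (9/10)(0.4994) = 0.79452.

0.7945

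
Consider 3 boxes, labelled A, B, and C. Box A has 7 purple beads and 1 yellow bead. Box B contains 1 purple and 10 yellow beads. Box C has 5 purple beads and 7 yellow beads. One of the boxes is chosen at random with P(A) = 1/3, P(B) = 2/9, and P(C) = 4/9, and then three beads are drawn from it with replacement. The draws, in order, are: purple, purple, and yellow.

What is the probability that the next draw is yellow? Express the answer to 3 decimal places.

For each hypothesis, P(data | H) works out to: P(data | box A) = (7/8)(7/8)(1/8) = 0.095703; P(data | box B) = (1/11)(1/11)(10/11) = 0.0075131; P(data | box C) = (5/12)(5/12)(7/12) = 0.10127.
The prior-weighted likelihoods are 1/3 · 0.095703 = 0.031901, 2/9 · 0.0075131 = 0.0016696, 4/9 · 0.10127 = 0.04501; summing to 0.078581.
Normalising, the posterior is P(box A | data) = 0.40596, P(box B | data) = 0.021247, P(box C | data) = 0.57279.
So P(yellow next | data) = Σ P(yellow next | H) P(H | data) = (1/8)(0.40596) + (10/11)(0.021247) + (7/12)(0.57279) = 0.40419.

0.404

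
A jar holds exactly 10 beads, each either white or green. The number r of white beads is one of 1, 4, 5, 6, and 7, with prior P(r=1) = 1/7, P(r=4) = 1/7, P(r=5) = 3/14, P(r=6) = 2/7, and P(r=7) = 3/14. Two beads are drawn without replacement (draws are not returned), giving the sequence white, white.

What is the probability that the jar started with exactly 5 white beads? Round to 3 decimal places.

0.182

For each hypothesis, P(data | H) works out to: P(data | r = 1) = (1/10)(0/9) = 0; P(data | r = 4) = (4/10)(3/9) = 2/15; P(data | r = 5) = (5/10)(4/9) = 2/9; P(data | r = 6) = (6/10)(5/9) = 1/3; P(data | r = 7) = (7/10)(6/9) = 7/15.
The prior-weighted likelihoods are 1/7 · 0 = 0, 1/7 · 2/15 = 2/105, 3/14 · 2/9 = 1/21, 2/7 · 1/3 = 2/21, 3/14 · 7/15 = 1/10; these sum to 11/42.
Therefore the posterior P(r = 5 | data) = (1/21) / (11/42) = 2/11.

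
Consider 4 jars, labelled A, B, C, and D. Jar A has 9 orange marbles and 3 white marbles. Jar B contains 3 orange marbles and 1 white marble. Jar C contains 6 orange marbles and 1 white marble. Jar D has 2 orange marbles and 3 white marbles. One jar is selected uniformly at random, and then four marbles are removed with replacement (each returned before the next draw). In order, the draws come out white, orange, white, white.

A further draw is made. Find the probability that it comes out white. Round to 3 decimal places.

0.517

Under each hypothesis, the probability of the observed sequence is: P(data | jar A) = (3/12)(9/12)(3/12)(3/12) = 0.011719; P(data | jar B) = (1/4)(3/4)(1/4)(1/4) = 0.011719; P(data | jar C) = (1/7)(6/7)(1/7)(1/7) = 0.002499; P(data | jar D) = (3/5)(2/5)(3/5)(3/5) = 0.0864.
Weighting by the prior gives 1/4 · 0.011719 = 0.0029297, 1/4 · 0.011719 = 0.0029297, 1/4 · 0.002499 = 0.00062474, 1/4 · 0.0864 = 0.0216; these sum to 0.028084.
The posterior is then P(jar A | data) = 0.10432, P(jar B | data) = 0.10432, P(jar C | data) = 0.022245, P(jar D | data) = 0.76912.
Averaging over the posterior, P(white next | data) = (1/4)(0.10432) + (1/4)(0.10432) + (1/7)(0.022245) + (3/5)(0.76912) = 0.51681.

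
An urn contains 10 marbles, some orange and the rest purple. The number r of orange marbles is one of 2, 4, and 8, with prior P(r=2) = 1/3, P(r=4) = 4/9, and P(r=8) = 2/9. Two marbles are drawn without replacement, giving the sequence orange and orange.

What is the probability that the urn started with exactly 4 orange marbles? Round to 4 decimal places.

Compute the likelihood of the observed sequence for each case: P(data | r = 2) = (2/10)(1/9) = 1/45; P(data | r = 4) = (4/10)(3/9) = 2/15; P(data | r = 8) = (8/10)(7/9) = 28/45.
The prior-weighted likelihoods are 1/3 · 1/45 = 1/135, 4/9 · 2/15 = 8/135, 2/9 · 28/45 = 56/405; with total 83/405.
Hence P(r = 4 | data) = (8/135) / (83/405) = 24/83.

0.2892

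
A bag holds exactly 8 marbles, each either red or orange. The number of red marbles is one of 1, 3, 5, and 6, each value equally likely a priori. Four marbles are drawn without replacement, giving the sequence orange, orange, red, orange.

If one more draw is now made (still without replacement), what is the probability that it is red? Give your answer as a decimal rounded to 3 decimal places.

The likelihood of the observed sequence under each hypothesis: P(data | r = 1) = (7/8)(6/7)(1/6)(5/5) = 1/8; P(data | r = 3) = (5/8)(4/7)(3/6)(3/5) = 3/28; P(data | r = 5) = (3/8)(2/7)(5/6)(1/5) = 1/56; P(data | r = 6) = (2/8)(1/7)(6/6)(0/5) = 0.
Weighting by the prior gives 1/4 · 1/8 = 1/32, 1/4 · 3/28 = 3/112, 1/4 · 1/56 = 1/224, 1/4 · 0 = 0; summing to 1/16.
The posterior is then P(r = 1 | data) = 1/2, P(r = 3 | data) = 3/7, P(r = 5 | data) = 1/14, P(r = 6 | data) = 0.
So P(red next | data) = Σ P(red next | H) P(H | data) = (0)(1/2) + (1/2)(3/7) + (1)(1/14) = 2/7.

0.286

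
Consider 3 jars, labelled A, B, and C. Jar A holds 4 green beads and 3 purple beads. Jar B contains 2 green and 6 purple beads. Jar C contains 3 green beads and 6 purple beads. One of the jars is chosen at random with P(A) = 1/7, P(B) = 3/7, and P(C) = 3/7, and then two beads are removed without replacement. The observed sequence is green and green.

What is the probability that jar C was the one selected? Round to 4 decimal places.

Compute the likelihood of the observed sequence for each case: P(data | jar A) = (4/7)(3/6) = 2/7; P(data | jar B) = (2/8)(1/7) = 1/28; P(data | jar C) = (3/9)(2/8) = 1/12.
Weighting by the prior gives 1/7 · 2/7 = 2/49, 3/7 · 1/28 = 3/196, 3/7 · 1/12 = 1/28; with total 9/98.
So P(jar C | data) = (1/28) / (9/98) = 7/18.

0.3889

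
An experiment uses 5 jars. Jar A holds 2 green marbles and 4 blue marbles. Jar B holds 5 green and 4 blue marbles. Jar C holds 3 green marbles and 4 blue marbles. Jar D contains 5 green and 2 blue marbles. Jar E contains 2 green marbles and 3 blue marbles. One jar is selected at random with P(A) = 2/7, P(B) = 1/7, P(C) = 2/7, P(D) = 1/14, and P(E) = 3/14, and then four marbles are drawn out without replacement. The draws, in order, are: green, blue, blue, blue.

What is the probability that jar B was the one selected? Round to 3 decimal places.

0.063

Compute the likelihood of the observed sequence for each case: P(data | jar A) = (2/6)(4/5)(3/4)(2/3) = 0.13333; P(data | jar B) = (5/9)(4/8)(3/7)(2/6) = 0.039683; P(data | jar C) = (3/7)(4/6)(3/5)(2/4) = 0.085714; P(data | jar D) = (5/7)(2/6)(1/5)(0/4) = 0; P(data | jar E) = (2/5)(3/4)(2/3)(1/2) = 0.1.
The prior-weighted likelihoods are 2/7 · 0.13333 = 0.038095, 1/7 · 0.039683 = 0.0056689, 2/7 · 0.085714 = 0.02449, 1/14 · 0 = 0, 3/14 · 0.1 = 0.021429; with total 0.089683.
By Bayes' rule, P(jar B | data) = (0.0056689) / (0.089683) = 0.063211.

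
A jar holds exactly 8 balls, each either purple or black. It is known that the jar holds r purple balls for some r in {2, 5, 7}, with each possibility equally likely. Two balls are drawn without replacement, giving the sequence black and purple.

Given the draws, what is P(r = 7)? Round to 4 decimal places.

0.2059

For each hypothesis, P(data | H) works out to: P(data | r = 2) = (6/8)(2/7) = 3/14; P(data | r = 5) = (3/8)(5/7) = 15/56; P(data | r = 7) = (1/8)(7/7) = 1/8.
Weighting by the prior gives 1/3 · 3/14 = 1/14, 1/3 · 15/56 = 5/56, 1/3 · 1/8 = 1/24; with total 17/84.
By Bayes' rule, P(r = 7 | data) = (1/24) / (17/84) = 7/34.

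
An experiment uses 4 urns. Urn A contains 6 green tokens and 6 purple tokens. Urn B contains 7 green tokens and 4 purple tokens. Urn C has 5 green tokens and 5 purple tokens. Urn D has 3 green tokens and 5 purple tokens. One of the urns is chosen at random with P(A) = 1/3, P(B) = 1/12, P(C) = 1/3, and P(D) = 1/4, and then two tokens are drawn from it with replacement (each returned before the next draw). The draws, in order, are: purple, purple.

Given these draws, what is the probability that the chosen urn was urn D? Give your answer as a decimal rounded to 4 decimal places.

0.3547

The likelihood of the observed sequence under each hypothesis: P(data | urn A) = (6/12)(6/12) = 0.25; P(data | urn B) = (4/11)(4/11) = 0.13223; P(data | urn C) = (5/10)(5/10) = 0.25; P(data | urn D) = (5/8)(5/8) = 0.39062.
Weighting by the prior gives 1/3 · 0.25 = 0.083333, 1/12 · 0.13223 = 0.011019, 1/3 · 0.25 = 0.083333, 1/4 · 0.39062 = 0.097656; summing to 0.27534.
Hence P(urn D | data) = (0.097656) / (0.27534) = 0.35467.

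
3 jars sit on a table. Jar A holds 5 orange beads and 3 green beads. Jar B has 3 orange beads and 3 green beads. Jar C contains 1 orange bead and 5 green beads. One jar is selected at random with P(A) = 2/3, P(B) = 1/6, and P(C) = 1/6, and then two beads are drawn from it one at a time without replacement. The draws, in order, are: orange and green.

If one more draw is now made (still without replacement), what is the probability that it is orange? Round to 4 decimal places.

0.5619

For each hypothesis, P(data | H) works out to: P(data | jar A) = (5/8)(3/7) = 0.26786; P(data | jar B) = (3/6)(3/5) = 0.3; P(data | jar C) = (1/6)(5/5) = 0.16667.
Weighting by the prior gives 2/3 · 0.26786 = 0.17857, 1/6 · 0.3 = 0.05, 1/6 · 0.16667 = 0.027778; with total 0.25635.
The posterior is then P(jar A | data) = 0.69659, P(jar B | data) = 0.19505, P(jar C | data) = 0.10836.
The predictive probability is P(orange next | data) = (2/3)(0.69659) + (1/2)(0.19505) + (0)(0.10836) = 0.56192.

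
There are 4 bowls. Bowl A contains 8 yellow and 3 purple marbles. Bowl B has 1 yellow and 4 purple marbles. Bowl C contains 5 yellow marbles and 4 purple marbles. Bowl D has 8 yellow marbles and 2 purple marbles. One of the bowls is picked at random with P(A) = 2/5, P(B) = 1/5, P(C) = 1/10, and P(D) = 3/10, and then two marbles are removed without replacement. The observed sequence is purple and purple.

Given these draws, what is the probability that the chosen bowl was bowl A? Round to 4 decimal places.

Under each hypothesis, the probability of the observed sequence is: P(data | bowl A) = (3/11)(2/10) = 3/55; P(data | bowl B) = (4/5)(3/4) = 3/5; P(data | bowl C) = (4/9)(3/8) = 1/6; P(data | bowl D) = (2/10)(1/9) = 1/45.
Weighting by the prior gives 2/5 · 3/55 = 6/275, 1/5 · 3/5 = 3/25, 1/10 · 1/6 = 1/60, 3/10 · 1/45 = 1/150; summing to 109/660.
Hence P(bowl A | data) = (6/275) / (109/660) = 72/545.

0.1321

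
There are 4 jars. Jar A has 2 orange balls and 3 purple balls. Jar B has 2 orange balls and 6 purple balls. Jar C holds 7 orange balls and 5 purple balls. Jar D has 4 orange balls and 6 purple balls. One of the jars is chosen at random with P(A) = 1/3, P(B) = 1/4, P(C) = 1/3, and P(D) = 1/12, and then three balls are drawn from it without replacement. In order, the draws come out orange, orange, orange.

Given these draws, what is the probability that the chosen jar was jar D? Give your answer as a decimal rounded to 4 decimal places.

0.0498

Under each hypothesis, the probability of the observed sequence is: P(data | jar A) = (2/5)(1/4)(0/3) = 0; P(data | jar B) = (2/8)(1/7)(0/6) = 0; P(data | jar C) = (7/12)(6/11)(5/10) = 0.15909; P(data | jar D) = (4/10)(3/9)(2/8) = 0.033333.
Weighting by the prior gives 1/3 · 0 = 0, 1/4 · 0 = 0, 1/3 · 0.15909 = 0.05303, 1/12 · 0.033333 = 0.0027778; these sum to 0.055808.
By Bayes' rule, P(jar D | data) = (0.0027778) / (0.055808) = 0.049774.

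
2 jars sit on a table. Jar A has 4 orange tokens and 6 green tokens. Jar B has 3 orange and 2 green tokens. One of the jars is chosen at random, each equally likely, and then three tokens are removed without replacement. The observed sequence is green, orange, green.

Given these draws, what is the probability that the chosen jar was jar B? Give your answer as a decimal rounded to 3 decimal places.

0.375

Under each hypothesis, the probability of the observed sequence is: P(data | jar A) = (6/10)(4/9)(5/8) = 1/6; P(data | jar B) = (2/5)(3/4)(1/3) = 1/10.
The prior-weighted likelihoods are 1/2 · 1/6 = 1/12, 1/2 · 1/10 = 1/20; summing to 2/15.
By Bayes' rule, P(jar B | data) = (1/20) / (2/15) = 3/8.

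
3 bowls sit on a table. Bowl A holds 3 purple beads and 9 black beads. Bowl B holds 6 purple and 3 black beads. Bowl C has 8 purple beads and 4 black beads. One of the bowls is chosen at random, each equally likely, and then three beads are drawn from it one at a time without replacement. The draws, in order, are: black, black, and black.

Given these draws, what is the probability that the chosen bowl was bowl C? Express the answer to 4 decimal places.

0.0441

For each hypothesis, P(data | H) works out to: P(data | bowl A) = (9/12)(8/11)(7/10) = 0.38182; P(data | bowl B) = (3/9)(2/8)(1/7) = 0.011905; P(data | bowl C) = (4/12)(3/11)(2/10) = 0.018182.
Multiplying each by its prior: 1/3 · 0.38182 = 0.12727, 1/3 · 0.011905 = 0.0039683, 1/3 · 0.018182 = 0.0060606; with total 0.1373.
By Bayes' rule, P(bowl C | data) = (0.0060606) / (0.1373) = 0.044141.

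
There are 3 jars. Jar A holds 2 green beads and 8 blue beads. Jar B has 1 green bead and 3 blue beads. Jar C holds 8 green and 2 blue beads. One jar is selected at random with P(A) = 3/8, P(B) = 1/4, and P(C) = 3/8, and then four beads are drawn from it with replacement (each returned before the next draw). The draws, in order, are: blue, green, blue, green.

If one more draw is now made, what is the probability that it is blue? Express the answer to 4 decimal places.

Compute the likelihood of the observed sequence for each case: P(data | jar A) = (8/10)(2/10)(8/10)(2/10) = 0.0256; P(data | jar B) = (3/4)(1/4)(3/4)(1/4) = 0.035156; P(data | jar C) = (2/10)(8/10)(2/10)(8/10) = 0.0256.
Multiplying each by its prior: 3/8 · 0.0256 = 0.0096, 1/4 · 0.035156 = 0.0087891, 3/8 · 0.0256 = 0.0096; summing to 0.027989.
The posterior is then P(jar A | data) = 0.34299, P(jar B | data) = 0.31402, P(jar C | data) = 0.34299.
Averaging over the posterior, P(blue next | data) = (4/5)(0.34299) + (3/4)(0.31402) + (1/5)(0.34299) = 0.5785.

0.5785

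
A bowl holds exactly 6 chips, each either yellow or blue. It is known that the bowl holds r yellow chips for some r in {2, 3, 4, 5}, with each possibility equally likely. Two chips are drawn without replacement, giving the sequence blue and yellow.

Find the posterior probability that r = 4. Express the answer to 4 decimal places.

Compute the likelihood of the observed sequence for each case: P(data | r = 2) = (4/6)(2/5) = 4/15; P(data | r = 3) = (3/6)(3/5) = 3/10; P(data | r = 4) = (2/6)(4/5) = 4/15; P(data | r = 5) = (1/6)(5/5) = 1/6.
Multiplying each by its prior: 1/4 · 4/15 = 1/15, 1/4 · 3/10 = 3/40, 1/4 · 4/15 = 1/15, 1/4 · 1/6 = 1/24; these sum to 1/4.
By Bayes' rule, P(r = 4 | data) = (1/15) / (1/4) = 4/15.

0.2667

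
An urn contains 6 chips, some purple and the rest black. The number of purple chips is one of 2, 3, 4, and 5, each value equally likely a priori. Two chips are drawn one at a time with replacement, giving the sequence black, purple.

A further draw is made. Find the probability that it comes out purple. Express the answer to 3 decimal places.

Compute the likelihood of the observed sequence for each case: P(data | r = 2) = (4/6)(2/6) = 2/9; P(data | r = 3) = (3/6)(3/6) = 1/4; P(data | r = 4) = (2/6)(4/6) = 2/9; P(data | r = 5) = (1/6)(5/6) = 5/36.
Weighting by the prior gives 1/4 · 2/9 = 1/18, 1/4 · 1/4 = 1/16, 1/4 · 2/9 = 1/18, 1/4 · 5/36 = 5/144; these sum to 5/24.
Dividing through by the total gives posterior P(r = 2 | data) = 4/15, P(r = 3 | data) = 3/10, P(r = 4 | data) = 4/15, P(r = 5 | data) = 1/6.
Averaging over the posterior, P(purple next | data) = (1/3)(4/15) + (1/2)(3/10) + (2/3)(4/15) + (5/6)(1/6) = 5/9.

0.556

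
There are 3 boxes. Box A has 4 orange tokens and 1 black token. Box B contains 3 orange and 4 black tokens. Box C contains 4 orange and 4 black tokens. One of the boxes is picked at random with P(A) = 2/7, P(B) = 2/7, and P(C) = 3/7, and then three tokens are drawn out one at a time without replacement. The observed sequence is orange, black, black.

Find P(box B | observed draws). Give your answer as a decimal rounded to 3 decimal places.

0.444

The likelihood of the observed sequence under each hypothesis: P(data | box A) = (4/5)(1/4)(0/3) = 0; P(data | box B) = (3/7)(4/6)(3/5) = 6/35; P(data | box C) = (4/8)(4/7)(3/6) = 1/7.
Weighting by the prior gives 2/7 · 0 = 0, 2/7 · 6/35 = 12/245, 3/7 · 1/7 = 3/49; with total 27/245.
Therefore the posterior P(box B | data) = (12/245) / (27/245) = 4/9.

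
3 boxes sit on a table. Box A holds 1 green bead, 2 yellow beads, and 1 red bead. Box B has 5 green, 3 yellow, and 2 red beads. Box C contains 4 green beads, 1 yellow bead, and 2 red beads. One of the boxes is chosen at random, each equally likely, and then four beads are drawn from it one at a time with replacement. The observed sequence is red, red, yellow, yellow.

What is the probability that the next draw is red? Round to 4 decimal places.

0.2442

Under each hypothesis, the probability of the observed sequence is: P(data | box A) = (1/4)(1/4)(2/4)(2/4) = 0.015625; P(data | box B) = (2/10)(2/10)(3/10)(3/10) = 0.0036; P(data | box C) = (2/7)(2/7)(1/7)(1/7) = 0.001666.
Multiplying each by its prior: 1/3 · 0.015625 = 0.0052083, 1/3 · 0.0036 = 0.0012, 1/3 · 0.001666 = 0.00055532; with total 0.0069637.
Dividing through by the total gives posterior P(box A | data) = 0.74793, P(box B | data) = 0.17232, P(box C | data) = 0.079746.
The predictive probability is P(red next | data) = (1/4)(0.74793) + (1/5)(0.17232) + (2/7)(0.079746) = 0.24423.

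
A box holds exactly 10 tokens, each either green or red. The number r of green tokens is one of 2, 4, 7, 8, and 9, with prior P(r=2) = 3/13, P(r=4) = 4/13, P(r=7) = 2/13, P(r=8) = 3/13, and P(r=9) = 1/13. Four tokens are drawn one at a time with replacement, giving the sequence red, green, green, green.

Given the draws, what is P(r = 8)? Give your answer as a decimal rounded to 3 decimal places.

Under each hypothesis, the probability of the observed sequence is: P(data | r = 2) = (8/10)(2/10)(2/10)(2/10) = 0.0064; P(data | r = 4) = (6/10)(4/10)(4/10)(4/10) = 0.0384; P(data | r = 7) = (3/10)(7/10)(7/10)(7/10) = 0.1029; P(data | r = 8) = (2/10)(8/10)(8/10)(8/10) = 0.1024; P(data | r = 9) = (1/10)(9/10)(9/10)(9/10) = 0.0729.
Weighting by the prior gives 3/13 · 0.0064 = 0.0014769, 4/13 · 0.0384 = 0.011815, 2/13 · 0.1029 = 0.015831, 3/13 · 0.1024 = 0.023631, 1/13 · 0.0729 = 0.0056077; summing to 0.058362.
Hence P(r = 8 | data) = (0.023631) / (0.058362) = 0.4049.

0.405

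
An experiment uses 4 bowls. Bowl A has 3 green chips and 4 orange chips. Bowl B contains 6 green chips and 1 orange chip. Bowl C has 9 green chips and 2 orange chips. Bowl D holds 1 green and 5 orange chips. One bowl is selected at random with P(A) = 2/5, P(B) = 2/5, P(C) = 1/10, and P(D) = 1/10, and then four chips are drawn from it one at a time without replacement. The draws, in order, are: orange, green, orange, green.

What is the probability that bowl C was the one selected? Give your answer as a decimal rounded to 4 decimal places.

0.0504

The likelihood of the observed sequence under each hypothesis: P(data | bowl A) = (4/7)(3/6)(3/5)(2/4) = 0.085714; P(data | bowl B) = (1/7)(6/6)(0/5) = 0; P(data | bowl C) = (2/11)(9/10)(1/9)(8/8) = 0.018182; P(data | bowl D) = (5/6)(1/5)(4/4)(0/3) = 0.
Weighting by the prior gives 2/5 · 0.085714 = 0.034286, 2/5 · 0 = 0, 1/10 · 0.018182 = 0.0018182, 1/10 · 0 = 0; these sum to 0.036104.
So P(bowl C | data) = (0.0018182) / (0.036104) = 0.05036.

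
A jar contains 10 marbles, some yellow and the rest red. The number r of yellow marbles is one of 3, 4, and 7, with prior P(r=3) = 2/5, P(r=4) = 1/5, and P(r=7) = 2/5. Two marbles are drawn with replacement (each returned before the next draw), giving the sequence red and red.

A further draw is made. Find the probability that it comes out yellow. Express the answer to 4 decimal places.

0.3711

For each hypothesis, P(data | H) works out to: P(data | r = 3) = (7/10)(7/10) = 49/100; P(data | r = 4) = (6/10)(6/10) = 9/25; P(data | r = 7) = (3/10)(3/10) = 9/100.
Multiplying each by its prior: 2/5 · 49/100 = 49/250, 1/5 · 9/25 = 9/125, 2/5 · 9/100 = 9/250; with total 38/125.
Normalising, the posterior is P(r = 3 | data) = 49/76, P(r = 4 | data) = 9/38, P(r = 7 | data) = 9/76.
Averaging over the posterior, P(yellow next | data) = (3/10)(49/76) + (2/5)(9/38) + (7/10)(9/76) = 141/380.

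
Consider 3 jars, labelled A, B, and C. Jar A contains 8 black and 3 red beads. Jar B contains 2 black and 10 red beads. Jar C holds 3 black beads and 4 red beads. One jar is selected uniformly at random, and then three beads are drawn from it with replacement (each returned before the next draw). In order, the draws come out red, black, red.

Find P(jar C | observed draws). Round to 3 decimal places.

0.452

The likelihood of the observed sequence under each hypothesis: P(data | jar A) = (3/11)(8/11)(3/11) = 0.054095; P(data | jar B) = (10/12)(2/12)(10/12) = 0.11574; P(data | jar C) = (4/7)(3/7)(4/7) = 0.13994.
Weighting by the prior gives 1/3 · 0.054095 = 0.018032, 1/3 · 0.11574 = 0.03858, 1/3 · 0.13994 = 0.046647; with total 0.10326.
By Bayes' rule, P(jar C | data) = (0.046647) / (0.10326) = 0.45175.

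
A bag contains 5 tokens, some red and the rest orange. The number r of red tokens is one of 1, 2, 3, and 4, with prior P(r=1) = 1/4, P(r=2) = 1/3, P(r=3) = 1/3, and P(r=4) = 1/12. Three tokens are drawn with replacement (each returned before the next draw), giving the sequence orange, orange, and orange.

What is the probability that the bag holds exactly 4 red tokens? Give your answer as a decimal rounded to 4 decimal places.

0.0030

Compute the likelihood of the observed sequence for each case: P(data | r = 1) = (4/5)(4/5)(4/5) = 0.512; P(data | r = 2) = (3/5)(3/5)(3/5) = 0.216; P(data | r = 3) = (2/5)(2/5)(2/5) = 0.064; P(data | r = 4) = (1/5)(1/5)(1/5) = 0.008.
Weighting by the prior gives 1/4 · 0.512 = 0.128, 1/3 · 0.216 = 0.072, 1/3 · 0.064 = 0.021333, 1/12 · 0.008 = 0.00066667; these sum to 0.222.
By Bayes' rule, P(r = 4 | data) = (0.00066667) / (0.222) = 0.003003.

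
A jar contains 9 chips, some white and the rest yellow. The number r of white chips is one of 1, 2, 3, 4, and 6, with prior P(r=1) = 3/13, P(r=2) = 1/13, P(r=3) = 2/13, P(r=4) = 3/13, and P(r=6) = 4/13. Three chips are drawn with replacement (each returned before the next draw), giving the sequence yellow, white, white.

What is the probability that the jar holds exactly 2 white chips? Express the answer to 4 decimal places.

0.0337

For each hypothesis, P(data | H) works out to: P(data | r = 1) = (8/9)(1/9)(1/9) = 0.010974; P(data | r = 2) = (7/9)(2/9)(2/9) = 0.038409; P(data | r = 3) = (6/9)(3/9)(3/9) = 0.074074; P(data | r = 4) = (5/9)(4/9)(4/9) = 0.10974; P(data | r = 6) = (3/9)(6/9)(6/9) = 0.14815.
Multiplying each by its prior: 3/13 · 0.010974 = 0.0025324, 1/13 · 0.038409 = 0.0029545, 2/13 · 0.074074 = 0.011396, 3/13 · 0.10974 = 0.025324, 4/13 · 0.14815 = 0.045584; with total 0.087791.
Hence P(r = 2 | data) = (0.0029545) / (0.087791) = 0.033654.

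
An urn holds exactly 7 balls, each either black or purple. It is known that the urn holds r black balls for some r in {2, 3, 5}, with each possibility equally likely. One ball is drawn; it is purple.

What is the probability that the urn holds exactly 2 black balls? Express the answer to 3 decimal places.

Under each hypothesis, the probability of this draw is: P(data | r = 2) = (5/7) = 5/7; P(data | r = 3) = (4/7) = 4/7; P(data | r = 5) = (2/7) = 2/7.
The prior-weighted likelihoods are 1/3 · 5/7 = 5/21, 1/3 · 4/7 = 4/21, 1/3 · 2/7 = 2/21; summing to 11/21.
So P(r = 2 | data) = (5/21) / (11/21) = 5/11.

0.455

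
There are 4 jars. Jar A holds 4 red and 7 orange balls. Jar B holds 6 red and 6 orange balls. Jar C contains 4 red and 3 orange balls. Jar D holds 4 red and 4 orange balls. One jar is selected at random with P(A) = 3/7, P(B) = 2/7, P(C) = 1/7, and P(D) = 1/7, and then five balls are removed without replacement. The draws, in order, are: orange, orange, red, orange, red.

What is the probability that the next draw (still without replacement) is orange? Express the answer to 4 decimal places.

Compute the likelihood of the observed sequence for each case: P(data | jar A) = (7/11)(6/10)(4/9)(5/8)(3/7) = 0.045455; P(data | jar B) = (6/12)(5/11)(6/10)(4/9)(5/8) = 0.037879; P(data | jar C) = (3/7)(2/6)(4/5)(1/4)(3/3) = 0.028571; P(data | jar D) = (4/8)(3/7)(4/6)(2/5)(3/4) = 0.042857.
Multiplying each by its prior: 3/7 · 0.045455 = 0.019481, 2/7 · 0.037879 = 0.010823, 1/7 · 0.028571 = 0.0040816, 1/7 · 0.042857 = 0.0061224; summing to 0.040507.
Dividing through by the total gives posterior P(jar A | data) = 0.48092, P(jar B | data) = 0.26718, P(jar C | data) = 0.10076, P(jar D | data) = 0.15115.
Averaging over the posterior, P(orange next | data) = (2/3)(0.48092) + (3/7)(0.26718) + (0)(0.10076) + (1/3)(0.15115) = 0.4855.

0.4855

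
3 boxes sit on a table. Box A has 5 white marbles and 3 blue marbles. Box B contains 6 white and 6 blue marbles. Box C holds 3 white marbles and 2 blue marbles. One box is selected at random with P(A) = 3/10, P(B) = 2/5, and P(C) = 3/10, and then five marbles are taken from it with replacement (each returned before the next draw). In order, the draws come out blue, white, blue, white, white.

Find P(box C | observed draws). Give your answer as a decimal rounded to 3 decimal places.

0.313

Compute the likelihood of the observed sequence for each case: P(data | box A) = (3/8)(5/8)(3/8)(5/8)(5/8) = 0.034332; P(data | box B) = (6/12)(6/12)(6/12)(6/12)(6/12) = 0.03125; P(data | box C) = (2/5)(3/5)(2/5)(3/5)(3/5) = 0.03456.
Weighting by the prior gives 3/10 · 0.034332 = 0.0103, 2/5 · 0.03125 = 0.0125, 3/10 · 0.03456 = 0.010368; with total 0.033168.
So P(box C | data) = (0.010368) / (0.033168) = 0.31259.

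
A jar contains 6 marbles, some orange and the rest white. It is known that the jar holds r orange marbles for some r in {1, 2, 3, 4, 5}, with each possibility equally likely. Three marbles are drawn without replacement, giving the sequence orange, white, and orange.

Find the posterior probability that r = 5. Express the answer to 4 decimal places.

For each hypothesis, P(data | H) works out to: P(data | r = 1) = (1/6)(5/5)(0/4) = 0; P(data | r = 2) = (2/6)(4/5)(1/4) = 1/15; P(data | r = 3) = (3/6)(3/5)(2/4) = 3/20; P(data | r = 4) = (4/6)(2/5)(3/4) = 1/5; P(data | r = 5) = (5/6)(1/5)(4/4) = 1/6.
The prior-weighted likelihoods are 1/5 · 0 = 0, 1/5 · 1/15 = 1/75, 1/5 · 3/20 = 3/100, 1/5 · 1/5 = 1/25, 1/5 · 1/6 = 1/30; these sum to 7/60.
By Bayes' rule, P(r = 5 | data) = (1/30) / (7/60) = 2/7.

0.2857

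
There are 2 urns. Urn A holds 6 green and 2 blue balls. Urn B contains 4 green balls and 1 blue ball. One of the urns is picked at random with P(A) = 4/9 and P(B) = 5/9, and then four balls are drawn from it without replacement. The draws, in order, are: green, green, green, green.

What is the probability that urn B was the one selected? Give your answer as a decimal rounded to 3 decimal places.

Compute the likelihood of the observed sequence for each case: P(data | urn A) = (6/8)(5/7)(4/6)(3/5) = 3/14; P(data | urn B) = (4/5)(3/4)(2/3)(1/2) = 1/5.
Weighting by the prior gives 4/9 · 3/14 = 2/21, 5/9 · 1/5 = 1/9; these sum to 13/63.
By Bayes' rule, P(urn B | data) = (1/9) / (13/63) = 7/13.

0.538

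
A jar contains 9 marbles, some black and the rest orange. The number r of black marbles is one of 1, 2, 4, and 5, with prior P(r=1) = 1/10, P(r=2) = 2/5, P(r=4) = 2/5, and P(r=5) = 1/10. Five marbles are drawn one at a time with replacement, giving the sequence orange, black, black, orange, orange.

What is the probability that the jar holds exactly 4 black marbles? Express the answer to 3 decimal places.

0.513

The likelihood of the observed sequence under each hypothesis: P(data | r = 1) = (8/9)(1/9)(1/9)(8/9)(8/9) = 0.0086708; P(data | r = 2) = (7/9)(2/9)(2/9)(7/9)(7/9) = 0.023235; P(data | r = 4) = (5/9)(4/9)(4/9)(5/9)(5/9) = 0.03387; P(data | r = 5) = (4/9)(5/9)(5/9)(4/9)(4/9) = 0.027096.
Multiplying each by its prior: 1/10 · 0.0086708 = 0.00086708, 2/5 · 0.023235 = 0.009294, 2/5 · 0.03387 = 0.013548, 1/10 · 0.027096 = 0.0027096; these sum to 0.026419.
Hence P(r = 4 | data) = (0.013548) / (0.026419) = 0.51282.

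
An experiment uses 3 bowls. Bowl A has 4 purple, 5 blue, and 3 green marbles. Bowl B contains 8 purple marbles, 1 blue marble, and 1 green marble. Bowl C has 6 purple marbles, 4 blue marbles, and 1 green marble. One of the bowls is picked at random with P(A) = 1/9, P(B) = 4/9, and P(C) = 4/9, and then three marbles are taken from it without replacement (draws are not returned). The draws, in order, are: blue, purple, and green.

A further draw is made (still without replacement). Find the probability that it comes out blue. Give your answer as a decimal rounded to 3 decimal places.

The likelihood of the observed sequence under each hypothesis: P(data | bowl A) = (5/12)(4/11)(3/10) = 0.045455; P(data | bowl B) = (1/10)(8/9)(1/8) = 0.011111; P(data | bowl C) = (4/11)(6/10)(1/9) = 0.024242.
The prior-weighted likelihoods are 1/9 · 0.045455 = 0.0050505, 4/9 · 0.011111 = 0.0049383, 4/9 · 0.024242 = 0.010774; with total 0.020763.
The posterior is then P(bowl A | data) = 0.24324, P(bowl B | data) = 0.23784, P(bowl C | data) = 0.51892.
The predictive probability is P(blue next | data) = (4/9)(0.24324) + (0)(0.23784) + (3/8)(0.51892) = 0.3027.

0.303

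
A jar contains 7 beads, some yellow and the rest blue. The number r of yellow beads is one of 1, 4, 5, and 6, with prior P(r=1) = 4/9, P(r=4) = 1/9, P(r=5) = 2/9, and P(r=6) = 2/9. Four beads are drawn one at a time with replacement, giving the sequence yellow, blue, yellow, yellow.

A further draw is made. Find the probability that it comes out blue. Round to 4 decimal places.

0.2678

Under each hypothesis, the probability of the observed sequence is: P(data | r = 1) = (1/7)(6/7)(1/7)(1/7) = 0.002499; P(data | r = 4) = (4/7)(3/7)(4/7)(4/7) = 0.079967; P(data | r = 5) = (5/7)(2/7)(5/7)(5/7) = 0.10412; P(data | r = 6) = (6/7)(1/7)(6/7)(6/7) = 0.089963.
Weighting by the prior gives 4/9 · 0.002499 = 0.0011106, 1/9 · 0.079967 = 0.0088852, 2/9 · 0.10412 = 0.023139, 2/9 · 0.089963 = 0.019992; summing to 0.053126.
Dividing through by the total gives posterior P(r = 1 | data) = 0.020906, P(r = 4 | data) = 0.16725, P(r = 5 | data) = 0.43554, P(r = 6 | data) = 0.37631.
The predictive probability is P(blue next | data) = (6/7)(0.020906) + (3/7)(0.16725) + (2/7)(0.43554) + (1/7)(0.37631) = 0.26779.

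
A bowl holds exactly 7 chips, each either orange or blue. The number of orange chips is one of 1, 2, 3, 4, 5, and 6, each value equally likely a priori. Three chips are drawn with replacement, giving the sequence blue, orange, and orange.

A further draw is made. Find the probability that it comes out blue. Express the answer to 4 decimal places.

0.4082

Under each hypothesis, the probability of the observed sequence is: P(data | r = 1) = (6/7)(1/7)(1/7) = 0.017493; P(data | r = 2) = (5/7)(2/7)(2/7) = 0.058309; P(data | r = 3) = (4/7)(3/7)(3/7) = 0.10496; P(data | r = 4) = (3/7)(4/7)(4/7) = 0.13994; P(data | r = 5) = (2/7)(5/7)(5/7) = 0.14577; P(data | r = 6) = (1/7)(6/7)(6/7) = 0.10496.
Weighting by the prior gives 1/6 · 0.017493 = 0.0029155, 1/6 · 0.058309 = 0.0097182, 1/6 · 0.10496 = 0.017493, 1/6 · 0.13994 = 0.023324, 1/6 · 0.14577 = 0.024295, 1/6 · 0.10496 = 0.017493; these sum to 0.095238.
The posterior is then P(r = 1 | data) = 0.030612, P(r = 2 | data) = 0.10204, P(r = 3 | data) = 0.18367, P(r = 4 | data) = 0.2449, P(r = 5 | data) = 0.2551, P(r = 6 | data) = 0.18367.
Averaging over the posterior, P(blue next | data) = (6/7)(0.030612) + (5/7)(0.10204) + (4/7)(0.18367) + (3/7)(0.2449) + (2/7)(0.2551) + (1/7)(0.18367) = 0.40816.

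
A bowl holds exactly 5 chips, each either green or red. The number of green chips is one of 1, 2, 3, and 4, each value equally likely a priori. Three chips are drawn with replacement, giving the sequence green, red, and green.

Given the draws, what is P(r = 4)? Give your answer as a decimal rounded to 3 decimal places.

For each hypothesis, P(data | H) works out to: P(data | r = 1) = (1/5)(4/5)(1/5) = 4/125; P(data | r = 2) = (2/5)(3/5)(2/5) = 12/125; P(data | r = 3) = (3/5)(2/5)(3/5) = 18/125; P(data | r = 4) = (4/5)(1/5)(4/5) = 16/125.
Weighting by the prior gives 1/4 · 4/125 = 1/125, 1/4 · 12/125 = 3/125, 1/4 · 18/125 = 9/250, 1/4 · 16/125 = 4/125; summing to 1/10.
Hence P(r = 4 | data) = (4/125) / (1/10) = 8/25.

0.320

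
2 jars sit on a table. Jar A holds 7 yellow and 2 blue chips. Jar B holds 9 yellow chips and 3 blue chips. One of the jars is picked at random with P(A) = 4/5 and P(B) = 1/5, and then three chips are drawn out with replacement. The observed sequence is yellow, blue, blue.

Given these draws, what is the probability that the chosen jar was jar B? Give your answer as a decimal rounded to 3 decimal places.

Under each hypothesis, the probability of the observed sequence is: P(data | jar A) = (7/9)(2/9)(2/9) = 0.038409; P(data | jar B) = (9/12)(3/12)(3/12) = 0.046875.
The prior-weighted likelihoods are 4/5 · 0.038409 = 0.030727, 1/5 · 0.046875 = 0.009375; with total 0.040102.
So P(jar B | data) = (0.009375) / (0.040102) = 0.23378.

0.234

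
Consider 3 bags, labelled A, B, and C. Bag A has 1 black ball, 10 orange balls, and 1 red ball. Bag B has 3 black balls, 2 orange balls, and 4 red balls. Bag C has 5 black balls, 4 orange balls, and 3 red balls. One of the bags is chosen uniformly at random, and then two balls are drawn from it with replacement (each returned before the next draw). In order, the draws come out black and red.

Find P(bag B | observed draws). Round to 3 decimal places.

Compute the likelihood of the observed sequence for each case: P(data | bag A) = (1/12)(1/12) = 1/144; P(data | bag B) = (3/9)(4/9) = 4/27; P(data | bag C) = (5/12)(3/12) = 5/48.
Multiplying each by its prior: 1/3 · 1/144 = 1/432, 1/3 · 4/27 = 4/81, 1/3 · 5/48 = 5/144; summing to 7/81.
So P(bag B | data) = (4/81) / (7/81) = 4/7.

0.571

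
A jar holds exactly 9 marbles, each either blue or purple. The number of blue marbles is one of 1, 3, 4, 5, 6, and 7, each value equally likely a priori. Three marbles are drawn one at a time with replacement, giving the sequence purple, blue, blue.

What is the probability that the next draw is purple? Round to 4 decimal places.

The likelihood of the observed sequence under each hypothesis: P(data | r = 1) = (8/9)(1/9)(1/9) = 0.010974; P(data | r = 3) = (6/9)(3/9)(3/9) = 0.074074; P(data | r = 4) = (5/9)(4/9)(4/9) = 0.10974; P(data | r = 5) = (4/9)(5/9)(5/9) = 0.13717; P(data | r = 6) = (3/9)(6/9)(6/9) = 0.14815; P(data | r = 7) = (2/9)(7/9)(7/9) = 0.13443.
Weighting by the prior gives 1/6 · 0.010974 = 0.001829, 1/6 · 0.074074 = 0.012346, 1/6 · 0.10974 = 0.01829, 1/6 · 0.13717 = 0.022862, 1/6 · 0.14815 = 0.024691, 1/6 · 0.13443 = 0.022405; summing to 0.10242.
Normalising, the posterior is P(r = 1 | data) = 0.017857, P(r = 3 | data) = 0.12054, P(r = 4 | data) = 0.17857, P(r = 5 | data) = 0.22321, P(r = 6 | data) = 0.24107, P(r = 7 | data) = 0.21875.
So P(purple next | data) = Σ P(purple next | H) P(H | data) = (8/9)(0.017857) + (2/3)(0.12054) + (5/9)(0.17857) + (4/9)(0.22321) + (1/3)(0.24107) + (2/9)(0.21875) = 0.42361.

0.4236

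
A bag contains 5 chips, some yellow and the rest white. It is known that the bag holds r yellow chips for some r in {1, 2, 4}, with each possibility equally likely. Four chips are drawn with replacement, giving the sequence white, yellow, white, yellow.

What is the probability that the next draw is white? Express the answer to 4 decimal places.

0.5529

Under each hypothesis, the probability of the observed sequence is: P(data | r = 1) = (4/5)(1/5)(4/5)(1/5) = 0.0256; P(data | r = 2) = (3/5)(2/5)(3/5)(2/5) = 0.0576; P(data | r = 4) = (1/5)(4/5)(1/5)(4/5) = 0.0256.
The prior-weighted likelihoods are 1/3 · 0.0256 = 0.0085333, 1/3 · 0.0576 = 0.0192, 1/3 · 0.0256 = 0.0085333; summing to 0.036267.
Dividing through by the total gives posterior P(r = 1 | data) = 0.23529, P(r = 2 | data) = 0.52941, P(r = 4 | data) = 0.23529.
Averaging over the posterior, P(white next | data) = (4/5)(0.23529) + (3/5)(0.52941) + (1/5)(0.23529) = 0.55294.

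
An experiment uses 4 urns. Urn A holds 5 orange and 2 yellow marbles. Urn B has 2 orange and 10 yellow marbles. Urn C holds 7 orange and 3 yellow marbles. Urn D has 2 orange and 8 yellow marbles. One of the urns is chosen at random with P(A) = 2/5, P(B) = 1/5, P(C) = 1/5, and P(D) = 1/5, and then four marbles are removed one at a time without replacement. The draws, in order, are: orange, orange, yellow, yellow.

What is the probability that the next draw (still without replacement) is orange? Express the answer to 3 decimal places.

0.750

Under each hypothesis, the probability of the observed sequence is: P(data | urn A) = (5/7)(4/6)(2/5)(1/4) = 0.047619; P(data | urn B) = (2/12)(1/11)(10/10)(9/9) = 0.015152; P(data | urn C) = (7/10)(6/9)(3/8)(2/7) = 0.05; P(data | urn D) = (2/10)(1/9)(8/8)(7/7) = 0.022222.
Weighting by the prior gives 2/5 · 0.047619 = 0.019048, 1/5 · 0.015152 = 0.0030303, 1/5 · 0.05 = 0.01, 1/5 · 0.022222 = 0.0044444; summing to 0.036522.
The posterior is then P(urn A | data) = 0.52153, P(urn B | data) = 0.082971, P(urn C | data) = 0.2738, P(urn D | data) = 0.12169.
So P(orange next | data) = Σ P(orange next | H) P(H | data) = (1)(0.52153) + (0)(0.082971) + (5/6)(0.2738) + (0)(0.12169) = 0.7497.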